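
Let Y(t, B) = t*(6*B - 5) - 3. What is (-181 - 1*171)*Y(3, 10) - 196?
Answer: -57220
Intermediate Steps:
Y(t, B) = -3 + t*(-5 + 6*B) (Y(t, B) = t*(-5 + 6*B) - 3 = -3 + t*(-5 + 6*B))
(-181 - 1*171)*Y(3, 10) - 196 = (-181 - 1*171)*(-3 - 5*3 + 6*10*3) - 196 = (-181 - 171)*(-3 - 15 + 180) - 196 = -352*162 - 196 = -57024 - 196 = -57220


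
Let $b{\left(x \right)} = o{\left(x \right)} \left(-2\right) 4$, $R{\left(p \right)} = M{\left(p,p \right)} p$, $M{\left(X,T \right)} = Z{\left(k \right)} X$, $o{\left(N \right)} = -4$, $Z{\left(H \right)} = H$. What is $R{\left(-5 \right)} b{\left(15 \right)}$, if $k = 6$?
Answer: $4800$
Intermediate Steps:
$M{\left(X,T \right)} = 6 X$
$R{\left(p \right)} = 6 p^{2}$ ($R{\left(p \right)} = 6 p p = 6 p^{2}$)
$b{\left(x \right)} = 32$ ($b{\left(x \right)} = \left(-4\right) \left(-2\right) 4 = 8 \cdot 4 = 32$)
$R{\left(-5 \right)} b{\left(15 \right)} = 6 \left(-5\right)^{2} \cdot 32 = 6 \cdot 25 \cdot 32 = 150 \cdot 32 = 4800$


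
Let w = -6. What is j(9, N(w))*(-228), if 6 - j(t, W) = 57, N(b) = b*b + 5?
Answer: 11628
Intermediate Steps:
N(b) = 5 + b² (N(b) = b² + 5 = 5 + b²)
j(t, W) = -51 (j(t, W) = 6 - 1*57 = 6 - 57 = -51)
j(9, N(w))*(-228) = -51*(-228) = 11628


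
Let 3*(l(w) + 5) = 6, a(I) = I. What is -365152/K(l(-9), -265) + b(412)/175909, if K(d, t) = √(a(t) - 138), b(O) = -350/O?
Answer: -175/36237254 + 365152*I*√403/403 ≈ -4.8293e-6 + 18190.0*I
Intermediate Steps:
l(w) = -3 (l(w) = -5 + (⅓)*6 = -5 + 2 = -3)
K(d, t) = √(-138 + t) (K(d, t) = √(t - 138) = √(-138 + t))
-365152/K(l(-9), -265) + b(412)/175909 = -365152/√(-138 - 265) - 350/412/175909 = -365152*(-I*√403/403) - 350*1/412*(1/175909) = -365152*(-I*√403/403) - 175/206*1/175909 = -(-365152)*I*√403/403 - 175/36237254 = 365152*I*√403/403 - 175/36237254 = -175/36237254 + 365152*I*√403/403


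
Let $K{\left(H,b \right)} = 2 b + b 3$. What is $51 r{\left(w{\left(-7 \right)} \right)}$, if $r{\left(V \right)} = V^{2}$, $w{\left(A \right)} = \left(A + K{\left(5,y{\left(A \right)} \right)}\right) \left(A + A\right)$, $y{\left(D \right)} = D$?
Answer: $17632944$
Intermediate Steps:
$K{\left(H,b \right)} = 5 b$ ($K{\left(H,b \right)} = 2 b + 3 b = 5 b$)
$w{\left(A \right)} = 12 A^{2}$ ($w{\left(A \right)} = \left(A + 5 A\right) \left(A + A\right) = 6 A 2 A = 12 A^{2}$)
$51 r{\left(w{\left(-7 \right)} \right)} = 51 \left(12 \left(-7\right)^{2}\right)^{2} = 51 \left(12 \cdot 49\right)^{2} = 51 \cdot 588^{2} = 51 \cdot 345744 = 17632944$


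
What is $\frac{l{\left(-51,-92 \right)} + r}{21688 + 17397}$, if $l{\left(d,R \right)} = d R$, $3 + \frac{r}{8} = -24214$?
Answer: $- \frac{189044}{39085} \approx -4.8367$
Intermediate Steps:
$r = -193736$ ($r = -24 + 8 \left(-24214\right) = -24 - 193712 = -193736$)
$l{\left(d,R \right)} = R d$
$\frac{l{\left(-51,-92 \right)} + r}{21688 + 17397} = \frac{\left(-92\right) \left(-51\right) - 193736}{21688 + 17397} = \frac{4692 - 193736}{39085} = \left(-189044\right) \frac{1}{39085} = - \frac{189044}{39085}$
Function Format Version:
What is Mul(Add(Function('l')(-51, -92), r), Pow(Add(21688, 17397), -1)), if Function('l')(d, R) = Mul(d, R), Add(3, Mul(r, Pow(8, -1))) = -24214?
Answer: Rational(-189044, 39085) ≈ -4.8367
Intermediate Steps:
r = -193736 (r = Add(-24, Mul(8, -24214)) = Add(-24, -193712) = -193736)
Function('l')(d, R) = Mul(R, d)
Mul(Add(Function('l')(-51, -92), r), Pow(Add(21688, 17397), -1)) = Mul(Add(Mul(-92, -51), -193736), Pow(Add(21688, 17397), -1)) = Mul(Add(4692, -193736), Pow(39085, -1)) = Mul(-189044, Rational(1, 39085)) = Rational(-189044, 39085)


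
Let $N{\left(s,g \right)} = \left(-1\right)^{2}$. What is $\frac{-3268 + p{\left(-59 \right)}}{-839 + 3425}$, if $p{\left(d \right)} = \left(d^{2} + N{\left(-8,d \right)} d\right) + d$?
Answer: $\frac{95}{2586} \approx 0.036736$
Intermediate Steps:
$N{\left(s,g \right)} = 1$
$p{\left(d \right)} = d^{2} + 2 d$ ($p{\left(d \right)} = \left(d^{2} + 1 d\right) + d = \left(d^{2} + d\right) + d = \left(d + d^{2}\right) + d = d^{2} + 2 d$)
$\frac{-3268 + p{\left(-59 \right)}}{-839 + 3425} = \frac{-3268 - 59 \left(2 - 59\right)}{-839 + 3425} = \frac{-3268 - -3363}{2586} = \left(-3268 + 3363\right) \frac{1}{2586} = 95 \cdot \frac{1}{2586} = \frac{95}{2586}$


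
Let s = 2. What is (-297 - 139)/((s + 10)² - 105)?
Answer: -436/39 ≈ -11.179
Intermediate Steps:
(-297 - 139)/((s + 10)² - 105) = (-297 - 139)/((2 + 10)² - 105) = -436/(12² - 105) = -436/(144 - 105) = -436/39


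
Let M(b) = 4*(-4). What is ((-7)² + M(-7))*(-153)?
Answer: -5049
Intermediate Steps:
M(b) = -16
((-7)² + M(-7))*(-153) = ((-7)² - 16)*(-153) = (49 - 16)*(-153) = 33*(-153) = -5049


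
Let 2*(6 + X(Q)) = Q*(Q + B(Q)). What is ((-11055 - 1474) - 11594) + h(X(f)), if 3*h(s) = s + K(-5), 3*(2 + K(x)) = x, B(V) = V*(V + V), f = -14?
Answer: -225074/9 ≈ -25008.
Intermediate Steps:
B(V) = 2*V**2 (B(V) = V*(2*V) = 2*V**2)
K(x) = -2 + x/3
X(Q) = -6 + Q*(Q + 2*Q**2)/2 (X(Q) = -6 + (Q*(Q + 2*Q**2))/2 = -6 + Q*(Q + 2*Q**2)/2)
h(s) = -11/9 + s/3 (h(s) = (s + (-2 + (1/3)*(-5)))/3 = (s + (-2 - 5/3))/3 = (s - 11/3)/3 = (-11/3 + s)/3 = -11/9 + s/3)
((-11055 - 1474) - 11594) + h(X(f)) = ((-11055 - 1474) - 11594) + (-11/9 + (-6 + (-14)**3 + (1/2)*(-14)**2)/3) = (-12529 - 11594) + (-11/9 + (-6 - 2744 + (1/2)*196)/3) = -24123 + (-11/9 + (-6 - 2744 + 98)/3) = -24123 + (-11/9 + (1/3)*(-2652)) = -24123 + (-11/9 - 884) = -24123 - 7967/9 = -225074/9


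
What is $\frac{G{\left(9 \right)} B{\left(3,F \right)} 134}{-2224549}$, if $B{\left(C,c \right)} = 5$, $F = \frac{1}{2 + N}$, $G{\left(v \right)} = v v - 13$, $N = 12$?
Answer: $- \frac{45560}{2224549} \approx -0.020481$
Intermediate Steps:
$G{\left(v \right)} = -13 + v^{2}$ ($G{\left(v \right)} = v^{2} - 13 = -13 + v^{2}$)
$F = \frac{1}{14}$ ($F = \frac{1}{2 + 12} = \frac{1}{14} \approx 0.071429$)
$\frac{G{\left(9 \right)} B{\left(3,F \right)} 134}{-2224549} = \frac{\left(-13 + 9^{2}\right) 5 \cdot 134}{-2224549} = \left(-13 + 81\right) 5 \cdot 134 \left(- \frac{1}{2224549}\right) = 68 \cdot 5 \cdot 134 \left(- \frac{1}{2224549}\right) = 340 \cdot 134 \left(- \frac{1}{2224549}\right) = 45560 \left(- \frac{1}{2224549}\right) = - \frac{45560}{2224549}$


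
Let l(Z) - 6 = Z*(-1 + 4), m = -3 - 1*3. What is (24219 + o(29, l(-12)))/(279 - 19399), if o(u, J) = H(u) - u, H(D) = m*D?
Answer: -1501/1195 ≈ -1.2561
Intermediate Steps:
m = -6 (m = -3 - 3 = -6)
l(Z) = 6 + 3*Z (l(Z) = 6 + Z*(-1 + 4) = 6 + Z*3 = 6 + 3*Z)
H(D) = -6*D
o(u, J) = -7*u (o(u, J) = -6*u - u = -7*u)
(24219 + o(29, l(-12)))/(279 - 19399) = (24219 - 7*29)/(279 - 19399) = (24219 - 203)/(-19120) = 24016*(-1/19120) = -1501/1195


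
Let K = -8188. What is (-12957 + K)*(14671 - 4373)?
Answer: -217751210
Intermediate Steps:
(-12957 + K)*(14671 - 4373) = (-12957 - 8188)*(14671 - 4373) = -21145*10298 = -217751210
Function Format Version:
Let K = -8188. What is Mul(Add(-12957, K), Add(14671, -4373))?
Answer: -217751210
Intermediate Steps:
Mul(Add(-12957, K), Add(14671, -4373)) = Mul(Add(-12957, -8188), Add(14671, -4373)) = Mul(-21145, 10298) = -217751210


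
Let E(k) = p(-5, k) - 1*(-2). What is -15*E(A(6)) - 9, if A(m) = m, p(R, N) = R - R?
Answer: -39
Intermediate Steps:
p(R, N) = 0
E(k) = 2 (E(k) = 0 - 1*(-2) = 0 + 2 = 2)
-15*E(A(6)) - 9 = -15*2 - 9 = -30 - 9 = -39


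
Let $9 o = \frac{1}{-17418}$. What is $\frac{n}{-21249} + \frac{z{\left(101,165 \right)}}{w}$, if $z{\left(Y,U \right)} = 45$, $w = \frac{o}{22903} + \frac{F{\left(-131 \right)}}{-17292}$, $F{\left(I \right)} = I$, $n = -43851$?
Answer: $\frac{25184681415241223}{4238372705697} \approx 5942.1$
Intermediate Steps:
$o = - \frac{1}{156762}$ ($o = \frac{1}{9 \left(-17418\right)} = \frac{1}{9} \left(- \frac{1}{17418}\right) = - \frac{1}{156762} \approx -6.3791 \cdot 10^{-6}$)
$w = \frac{598386659}{78987041892}$ ($w = - \frac{1}{156762 \cdot 22903} - \frac{131}{-17292} = \left(- \frac{1}{156762}\right) \frac{1}{22903} - - \frac{1}{132} = - \frac{1}{3590320086} + \frac{1}{132} = \frac{598386659}{78987041892} \approx 0.0075758$)
$\frac{n}{-21249} + \frac{z{\left(101,165 \right)}}{w} = - \frac{43851}{-21249} + \frac{45}{\frac{598386659}{78987041892}} = \left(-43851\right) \left(- \frac{1}{21249}\right) + 45 \cdot \frac{78987041892}{598386659} = \frac{14617}{7083} + \frac{3554416885140}{598386659} = \frac{25184681415241223}{4238372705697}$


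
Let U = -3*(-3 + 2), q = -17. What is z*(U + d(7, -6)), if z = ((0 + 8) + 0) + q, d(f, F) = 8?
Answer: -99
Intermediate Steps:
U = 3 (U = -3*(-1) = 3)
z = -9 (z = ((0 + 8) + 0) - 17 = (8 + 0) - 17 = 8 - 17 = -9)
z*(U + d(7, -6)) = -9*(3 + 8) = -9*11 = -99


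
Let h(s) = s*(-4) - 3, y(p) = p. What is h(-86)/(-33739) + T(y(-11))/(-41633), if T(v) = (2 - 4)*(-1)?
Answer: -14264331/1404655787 ≈ -0.010155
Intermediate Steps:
h(s) = -3 - 4*s (h(s) = -4*s - 3 = -3 - 4*s)
T(v) = 2 (T(v) = -2*(-1) = 2)
h(-86)/(-33739) + T(y(-11))/(-41633) = (-3 - 4*(-86))/(-33739) + 2/(-41633) = (-3 + 344)*(-1/33739) + 2*(-1/41633) = 341*(-1/33739) - 2/41633 = -341/33739 - 2/41633 = -14264331/1404655787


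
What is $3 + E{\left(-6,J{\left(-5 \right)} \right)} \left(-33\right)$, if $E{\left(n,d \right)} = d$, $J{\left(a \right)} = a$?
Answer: $168$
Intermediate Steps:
$3 + E{\left(-6,J{\left(-5 \right)} \right)} \left(-33\right) = 3 - -165 = 3 + 165 = 168$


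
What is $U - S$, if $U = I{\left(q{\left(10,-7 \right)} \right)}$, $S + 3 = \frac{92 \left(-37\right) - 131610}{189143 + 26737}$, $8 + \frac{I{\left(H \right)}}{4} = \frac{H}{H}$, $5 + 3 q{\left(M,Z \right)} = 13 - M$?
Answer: $- \frac{2630993}{107940} \approx -24.375$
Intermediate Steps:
$q{\left(M,Z \right)} = \frac{8}{3} - \frac{M}{3}$ ($q{\left(M,Z \right)} = - \frac{5}{3} + \frac{13 - M}{3} = - \frac{5}{3} - \left(- \frac{13}{3} + \frac{M}{3}\right) = \frac{8}{3} - \frac{M}{3}$)
$I{\left(H \right)} = -28$ ($I{\left(H \right)} = -32 + 4 \frac{H}{H} = -32 + 4 \cdot 1 = -32 + 4 = -28$)
$S = - \frac{391327}{107940}$ ($S = -3 + \frac{92 \left(-37\right) - 131610}{189143 + 26737} = -3 + \frac{-3404 - 131610}{215880} = -3 - \frac{67507}{107940} = - \frac{391327}{107940} \approx -3.6254$)
$U = -28$
$U - S = -28 - - \frac{391327}{107940} = -28 + \frac{391327}{107940} = - \frac{2630993}{107940}$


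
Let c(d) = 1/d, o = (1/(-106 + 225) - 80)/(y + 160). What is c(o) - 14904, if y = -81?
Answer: -141880577/9519 ≈ -14905.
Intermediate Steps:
o = -9519/9401 (o = (1/(-106 + 225) - 80)/(-81 + 160) = (1/119 - 80)/79 = (1/119 - 80)*(1/79) = -9519/119*1/79 = -9519/9401 ≈ -1.0126)
c(o) - 14904 = 1/(-9519/9401) - 14904 = -9401/9519 - 14904 = -141880577/9519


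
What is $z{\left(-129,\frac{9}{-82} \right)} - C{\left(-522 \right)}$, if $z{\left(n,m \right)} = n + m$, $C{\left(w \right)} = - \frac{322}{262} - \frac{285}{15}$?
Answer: $- \frac{1169597}{10742} \approx -108.88$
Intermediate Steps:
$C{\left(w \right)} = - \frac{2650}{131}$ ($C{\left(w \right)} = \left(-322\right) \frac{1}{262} - 19 = - \frac{161}{131} - 19 = - \frac{2650}{131}$)
$z{\left(n,m \right)} = m + n$
$z{\left(-129,\frac{9}{-82} \right)} - C{\left(-522 \right)} = \left(\frac{9}{-82} - 129\right) - - \frac{2650}{131} = \left(9 \left(- \frac{1}{82}\right) - 129\right) + \frac{2650}{131} = \left(- \frac{9}{82} - 129\right) + \frac{2650}{131} = - \frac{10587}{82} + \frac{2650}{131} = - \frac{1169597}{10742}$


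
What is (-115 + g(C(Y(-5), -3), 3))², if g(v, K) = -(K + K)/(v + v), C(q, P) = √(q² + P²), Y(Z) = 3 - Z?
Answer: 965434/73 + 690*√73/73 ≈ 13306.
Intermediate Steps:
C(q, P) = √(P² + q²)
g(v, K) = -K/v (g(v, K) = -2*K/(2*v) = -2*K*1/(2*v) = -K/v)
(-115 + g(C(Y(-5), -3), 3))² = (-115 - 1*3/√((-3)² + (3 - 1*(-5))²))² = (-115 - 1*3/√(9 + (3 + 5)²))² = (-115 - 1*3/√(9 + 8²))² = (-115 - 1*3/√(9 + 64))² = (-115 - 1*3/√73)² = (-115 - 1*3*√73/73)² = (-115 - 3*√73/73)²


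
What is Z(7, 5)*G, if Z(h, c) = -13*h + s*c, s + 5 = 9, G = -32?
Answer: 2272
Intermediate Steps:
s = 4 (s = -5 + 9 = 4)
Z(h, c) = -13*h + 4*c
Z(7, 5)*G = (-13*7 + 4*5)*(-32) = (-91 + 20)*(-32) = -71*(-32) = 2272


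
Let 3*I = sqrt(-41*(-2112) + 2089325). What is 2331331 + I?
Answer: 2331331 + sqrt(2175917)/3 ≈ 2.3318e+6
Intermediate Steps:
I = sqrt(2175917)/3 (I = sqrt(-41*(-2112) + 2089325)/3 = sqrt(86592 + 2089325)/3 = sqrt(2175917)/3 ≈ 491.70)
2331331 + I = 2331331 + sqrt(2175917)/3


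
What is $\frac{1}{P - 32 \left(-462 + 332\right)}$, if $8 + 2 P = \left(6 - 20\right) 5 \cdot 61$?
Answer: $\frac{1}{2021} \approx 0.0004948$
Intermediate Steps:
$P = -2139$ ($P = -4 + \frac{\left(6 - 20\right) 5 \cdot 61}{2} = -4 + \frac{\left(-14\right) 5 \cdot 61}{2} = -4 + \frac{\left(-70\right) 61}{2} = -4 + \frac{1}{2} \left(-4270\right) = -4 - 2135 = -2139$)
$\frac{1}{P - 32 \left(-462 + 332\right)} = \frac{1}{-2139 - 32 \left(-462 + 332\right)} = \frac{1}{-2139 - -4160} = \frac{1}{-2139 + 4160} = \frac{1}{2021}$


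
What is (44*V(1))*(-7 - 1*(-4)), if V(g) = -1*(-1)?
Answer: -132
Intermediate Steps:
V(g) = 1
(44*V(1))*(-7 - 1*(-4)) = (44*1)*(-7 - 1*(-4)) = 44*(-7 + 4) = 44*(-3) = -132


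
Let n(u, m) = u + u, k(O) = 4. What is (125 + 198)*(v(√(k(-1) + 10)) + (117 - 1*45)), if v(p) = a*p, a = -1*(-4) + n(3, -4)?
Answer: 23256 + 3230*√14 ≈ 35342.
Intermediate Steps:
n(u, m) = 2*u
a = 10 (a = -1*(-4) + 2*3 = 4 + 6 = 10)
v(p) = 10*p
(125 + 198)*(v(√(k(-1) + 10)) + (117 - 1*45)) = (125 + 198)*(10*√(4 + 10) + (117 - 1*45)) = 323*(10*√14 + (117 - 45)) = 323*(10*√14 + 72) = 323*(72 + 10*√14) = 23256 + 3230*√14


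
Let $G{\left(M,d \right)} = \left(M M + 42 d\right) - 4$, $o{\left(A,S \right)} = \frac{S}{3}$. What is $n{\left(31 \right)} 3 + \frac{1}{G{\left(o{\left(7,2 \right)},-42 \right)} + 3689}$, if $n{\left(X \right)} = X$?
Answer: $\frac{1608258}{17293} \approx 93.0$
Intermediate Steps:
$o{\left(A,S \right)} = \frac{S}{3}$ ($o{\left(A,S \right)} = S \frac{1}{3} = \frac{S}{3}$)
$G{\left(M,d \right)} = -4 + M^{2} + 42 d$ ($G{\left(M,d \right)} = \left(M^{2} + 42 d\right) - 4 = -4 + M^{2} + 42 d$)
$n{\left(31 \right)} 3 + \frac{1}{G{\left(o{\left(7,2 \right)},-42 \right)} + 3689} = 31 \cdot 3 + \frac{1}{\left(-4 + \left(\frac{1}{3} \cdot 2\right)^{2} + 42 \left(-42\right)\right) + 3689} = 93 + \frac{1}{\left(-4 + \left(\frac{2}{3}\right)^{2} - 1764\right) + 3689} = 93 + \frac{1}{\left(-4 + \frac{4}{9} - 1764\right) + 3689} = 93 + \frac{1}{- \frac{15908}{9} + 3689} = 93 + \frac{1}{\frac{17293}{9}} = 93 + \frac{9}{17293} = \frac{1608258}{17293}$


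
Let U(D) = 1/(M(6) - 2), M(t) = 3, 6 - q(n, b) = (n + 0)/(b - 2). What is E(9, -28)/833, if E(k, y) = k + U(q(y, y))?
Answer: 10/833 ≈ 0.012005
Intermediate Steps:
q(n, b) = 6 - n/(-2 + b) (q(n, b) = 6 - (n + 0)/(b - 2) = 6 - n/(-2 + b))
U(D) = 1 (U(D) = 1/(3 - 2) = 1/1 = 1)
E(k, y) = 1 + k (E(k, y) = k + 1 = 1 + k)
E(9, -28)/833 = (1 + 9)/833 = 10*(1/833) = 10/833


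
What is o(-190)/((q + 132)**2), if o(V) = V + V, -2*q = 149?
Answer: -304/2645 ≈ -0.11493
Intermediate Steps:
q = -149/2 (q = -1/2*149 = -149/2 ≈ -74.500)
o(V) = 2*V
o(-190)/((q + 132)**2) = (2*(-190))/((-149/2 + 132)**2) = -380/((115/2)**2) = -380/13225/4 = -380*4/13225 = -304/2645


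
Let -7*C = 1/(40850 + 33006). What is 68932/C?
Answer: -35637292544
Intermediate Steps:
C = -1/516992 (C = -1/(7*(40850 + 33006)) = -⅐/73856 = -⅐*1/73856 = -1/516992 ≈ -1.9343e-6)
68932/C = 68932/(-1/516992) = 68932*(-516992) = -35637292544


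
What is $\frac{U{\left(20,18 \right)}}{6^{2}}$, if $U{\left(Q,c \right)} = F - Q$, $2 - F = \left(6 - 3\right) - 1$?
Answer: $- \frac{5}{9} \approx -0.55556$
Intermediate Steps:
$F = 0$ ($F = 2 - \left(\left(6 - 3\right) - 1\right) = 2 - \left(3 - 1\right) = 2 - 2 = 0$)
$U{\left(Q,c \right)} = - Q$ ($U{\left(Q,c \right)} = 0 - Q = - Q$)
$\frac{U{\left(20,18 \right)}}{6^{2}} = \frac{\left(-1\right) 20}{6^{2}} = - \frac{20}{36} = \left(-20\right) \frac{1}{36} = - \frac{5}{9}$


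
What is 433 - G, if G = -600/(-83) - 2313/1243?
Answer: 44118356/103169 ≈ 427.63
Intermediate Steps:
G = 553821/103169 (G = -600*(-1/83) - 2313*1/1243 = 600/83 - 2313/1243 = 553821/103169 ≈ 5.3681)
433 - G = 433 - 1*553821/103169 = 433 - 553821/103169 = 44118356/103169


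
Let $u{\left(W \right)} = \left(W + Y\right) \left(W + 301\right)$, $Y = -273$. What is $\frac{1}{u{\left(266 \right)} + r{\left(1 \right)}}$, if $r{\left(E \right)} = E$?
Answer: $- \frac{1}{3968} \approx -0.00025202$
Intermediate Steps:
$u{\left(W \right)} = \left(-273 + W\right) \left(301 + W\right)$ ($u{\left(W \right)} = \left(W - 273\right) \left(W + 301\right) = \left(-273 + W\right) \left(301 + W\right)$)
$\frac{1}{u{\left(266 \right)} + r{\left(1 \right)}} = \frac{1}{\left(-82173 + 266^{2} + 28 \cdot 266\right) + 1} = \frac{1}{\left(-82173 + 70756 + 7448\right) + 1} = \frac{1}{-3969 + 1} = \frac{1}{-3968} = - \frac{1}{3968}$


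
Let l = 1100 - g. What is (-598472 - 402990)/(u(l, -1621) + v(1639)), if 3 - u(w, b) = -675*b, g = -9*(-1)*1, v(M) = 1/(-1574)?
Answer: 1576301188/1722226729 ≈ 0.91527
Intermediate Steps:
v(M) = -1/1574
g = 9 (g = 9*1 = 9)
l = 1091 (l = 1100 - 1*9 = 1100 - 9 = 1091)
u(w, b) = 3 + 675*b (u(w, b) = 3 - (-675)*b = 3 + 675*b)
(-598472 - 402990)/(u(l, -1621) + v(1639)) = (-598472 - 402990)/((3 + 675*(-1621)) - 1/1574) = -1001462/((3 - 1094175) - 1/1574) = -1001462/(-1094172 - 1/1574) = -1001462/(-1722226729/1574) = -1001462*(-1574/1722226729) = 1576301188/1722226729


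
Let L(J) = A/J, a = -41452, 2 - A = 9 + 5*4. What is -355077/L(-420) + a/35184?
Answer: -48584012683/8796 ≈ -5.5234e+6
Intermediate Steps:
A = -27 (A = 2 - (9 + 5*4) = 2 - (9 + 20) = 2 - 1*29 = 2 - 29 = -27)
L(J) = -27/J
-355077/L(-420) + a/35184 = -355077/((-27/(-420))) - 41452/35184 = -355077/((-27*(-1/420))) - 41452*1/35184 = -355077/9/140 - 10363/8796 = -355077*140/9 - 10363/8796 = -5523420 - 10363/8796 = -48584012683/8796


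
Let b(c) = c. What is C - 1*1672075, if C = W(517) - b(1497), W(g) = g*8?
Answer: -1669436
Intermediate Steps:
W(g) = 8*g
C = 2639 (C = 8*517 - 1*1497 = 4136 - 1497 = 2639)
C - 1*1672075 = 2639 - 1*1672075 = 2639 - 1672075 = -1669436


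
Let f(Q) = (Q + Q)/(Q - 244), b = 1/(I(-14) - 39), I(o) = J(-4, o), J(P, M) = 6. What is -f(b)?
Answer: -2/8053 ≈ -0.00024835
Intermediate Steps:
I(o) = 6
b = -1/33 (b = 1/(6 - 39) = 1/(-33) = -1/33 ≈ -0.030303)
f(Q) = 2*Q/(-244 + Q) (f(Q) = (2*Q)/(-244 + Q) = 2*Q/(-244 + Q))
-f(b) = -2*(-1)/(33*(-244 - 1/33)) = -2*(-1)/(33*(-8053/33)) = -2*(-1)*(-33)/(33*8053) = -1*2/8053 = -2/8053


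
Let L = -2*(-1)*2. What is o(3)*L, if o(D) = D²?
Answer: 36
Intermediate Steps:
L = 4 (L = 2*2 = 4)
o(3)*L = 3²*4 = 9*4 = 36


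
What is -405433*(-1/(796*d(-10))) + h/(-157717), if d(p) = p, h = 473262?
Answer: -67710841981/1255427320 ≈ -53.935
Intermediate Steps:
-405433*(-1/(796*d(-10))) + h/(-157717) = -405433/((-10*(-796))) + 473262/(-157717) = -405433/7960 + 473262*(-1/157717) = -405433*1/7960 - 473262/157717 = -405433/7960 - 473262/157717 = -67710841981/1255427320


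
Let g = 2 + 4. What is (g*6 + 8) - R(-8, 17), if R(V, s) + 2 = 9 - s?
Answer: 54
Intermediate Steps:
g = 6
R(V, s) = 7 - s (R(V, s) = -2 + (9 - s) = 7 - s)
(g*6 + 8) - R(-8, 17) = (6*6 + 8) - (7 - 1*17) = (36 + 8) - (7 - 17) = 44 - 1*(-10) = 44 + 10 = 54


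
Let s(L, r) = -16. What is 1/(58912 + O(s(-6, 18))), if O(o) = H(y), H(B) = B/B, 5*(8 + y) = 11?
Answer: 1/58913 ≈ 1.6974e-5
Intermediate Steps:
y = -29/5 (y = -8 + (⅕)*11 = -8 + 11/5 = -29/5 ≈ -5.8000)
H(B) = 1
O(o) = 1
1/(58912 + O(s(-6, 18))) = 1/(58912 + 1) = 1/58913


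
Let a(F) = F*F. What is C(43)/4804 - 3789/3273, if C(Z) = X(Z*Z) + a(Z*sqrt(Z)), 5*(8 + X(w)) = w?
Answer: 101336761/6551455 ≈ 15.468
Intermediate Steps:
X(w) = -8 + w/5
a(F) = F**2
C(Z) = -8 + Z**3 + Z**2/5 (C(Z) = (-8 + (Z*Z)/5) + (Z*sqrt(Z))**2 = (-8 + Z**2/5) + (Z**(3/2))**2 = (-8 + Z**2/5) + Z**3 = -8 + Z**3 + Z**2/5)
C(43)/4804 - 3789/3273 = (-8 + 43**3 + (1/5)*43**2)/4804 - 3789/3273 = (-8 + 79507 + (1/5)*1849)*(1/4804) - 3789*1/3273 = (-8 + 79507 + 1849/5)*(1/4804) - 1263/1091 = (399344/5)*(1/4804) - 1263/1091 = 99836/6005 - 1263/1091 = 101336761/6551455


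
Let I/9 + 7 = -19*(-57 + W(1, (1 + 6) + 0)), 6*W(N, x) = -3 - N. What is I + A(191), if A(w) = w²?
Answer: 46279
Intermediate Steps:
W(N, x) = -½ - N/6 (W(N, x) = (-3 - N)/6 = -½ - N/6)
I = 9798 (I = -63 + 9*(-19*(-57 + (-½ - ⅙*1))) = -63 + 9*(-19*(-57 + (-½ - ⅙))) = -63 + 9*(-19*(-57 - ⅔)) = -63 + 9*(-19*(-173/3)) = -63 + 9*(3287/3) = -63 + 9861 = 9798)
I + A(191) = 9798 + 191² = 9798 + 36481 = 46279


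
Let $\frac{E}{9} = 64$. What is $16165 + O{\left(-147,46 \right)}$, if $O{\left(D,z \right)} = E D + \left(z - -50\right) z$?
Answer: $-64091$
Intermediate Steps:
$E = 576$ ($E = 9 \cdot 64 = 576$)
$O{\left(D,z \right)} = 576 D + z \left(50 + z\right)$ ($O{\left(D,z \right)} = 576 D + \left(z - -50\right) z = 576 D + \left(z + 50\right) z = 576 D + \left(50 + z\right) z = 576 D + z \left(50 + z\right)$)
$16165 + O{\left(-147,46 \right)} = 16165 + \left(46^{2} + 50 \cdot 46 + 576 \left(-147\right)\right) = 16165 + \left(2116 + 2300 - 84672\right) = 16165 - 80256 = -64091$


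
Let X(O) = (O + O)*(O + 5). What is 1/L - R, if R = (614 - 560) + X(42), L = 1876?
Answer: -7507751/1876 ≈ -4002.0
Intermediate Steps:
X(O) = 2*O*(5 + O) (X(O) = (2*O)*(5 + O) = 2*O*(5 + O))
R = 4002 (R = (614 - 560) + 2*42*(5 + 42) = 54 + 2*42*47 = 54 + 3948 = 4002)
1/L - R = 1/1876 - 1*4002 = 1/1876 - 4002 = -7507751/1876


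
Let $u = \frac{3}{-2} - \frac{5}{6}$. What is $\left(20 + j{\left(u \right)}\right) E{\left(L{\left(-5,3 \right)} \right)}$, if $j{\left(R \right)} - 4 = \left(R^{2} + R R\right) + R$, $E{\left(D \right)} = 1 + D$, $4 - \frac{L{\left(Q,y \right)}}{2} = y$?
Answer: $\frac{293}{3} \approx 97.667$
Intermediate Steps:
$L{\left(Q,y \right)} = 8 - 2 y$
$u = - \frac{7}{3}$ ($u = 3 \left(- \frac{1}{2}\right) - \frac{5}{6} = - \frac{3}{2} - \frac{5}{6} = - \frac{7}{3} \approx -2.3333$)
$j{\left(R \right)} = 4 + R + 2 R^{2}$ ($j{\left(R \right)} = 4 + \left(\left(R^{2} + R R\right) + R\right) = 4 + \left(\left(R^{2} + R^{2}\right) + R\right) = 4 + \left(2 R^{2} + R\right) = 4 + \left(R + 2 R^{2}\right) = 4 + R + 2 R^{2}$)
$\left(20 + j{\left(u \right)}\right) E{\left(L{\left(-5,3 \right)} \right)} = \left(20 + \left(4 - \frac{7}{3} + 2 \left(- \frac{7}{3}\right)^{2}\right)\right) \left(1 + \left(8 - 6\right)\right) = \left(20 + \left(4 - \frac{7}{3} + 2 \cdot \frac{49}{9}\right)\right) \left(1 + \left(8 - 6\right)\right) = \left(20 + \left(4 - \frac{7}{3} + \frac{98}{9}\right)\right) \left(1 + 2\right) = \left(20 + \frac{113}{9}\right) 3 = \frac{293}{9} \cdot 3 = \frac{293}{3}$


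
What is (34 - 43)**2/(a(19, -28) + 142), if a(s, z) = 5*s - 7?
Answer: 81/230 ≈ 0.35217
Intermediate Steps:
a(s, z) = -7 + 5*s
(34 - 43)**2/(a(19, -28) + 142) = (34 - 43)**2/((-7 + 5*19) + 142) = (-9)**2/((-7 + 95) + 142) = 81/(88 + 142) = 81/230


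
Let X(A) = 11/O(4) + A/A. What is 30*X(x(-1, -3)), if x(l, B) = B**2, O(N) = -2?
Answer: -135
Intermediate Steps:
X(A) = -9/2 (X(A) = 11/(-2) + A/A = 11*(-1/2) + 1 = -11/2 + 1 = -9/2)
30*X(x(-1, -3)) = 30*(-9/2) = -135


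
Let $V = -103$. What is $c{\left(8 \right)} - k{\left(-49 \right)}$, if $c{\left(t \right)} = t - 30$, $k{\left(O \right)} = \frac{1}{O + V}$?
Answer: $- \frac{3343}{152} \approx -21.993$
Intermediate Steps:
$k{\left(O \right)} = \frac{1}{-103 + O}$ ($k{\left(O \right)} = \frac{1}{O - 103} = \frac{1}{-103 + O}$)
$c{\left(t \right)} = -30 + t$
$c{\left(8 \right)} - k{\left(-49 \right)} = \left(-30 + 8\right) - \frac{1}{-103 - 49} = -22 - \frac{1}{-152} = -22 - - \frac{1}{152} = -22 + \frac{1}{152} = - \frac{3343}{152}$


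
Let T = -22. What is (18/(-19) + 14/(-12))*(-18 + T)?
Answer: 4820/57 ≈ 84.561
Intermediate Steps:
(18/(-19) + 14/(-12))*(-18 + T) = (18/(-19) + 14/(-12))*(-18 - 22) = (18*(-1/19) + 14*(-1/12))*(-40) = (-18/19 - 7/6)*(-40) = -241/114*(-40) = 4820/57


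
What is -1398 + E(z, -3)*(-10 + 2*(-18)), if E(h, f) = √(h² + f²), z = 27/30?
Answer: -1398 - 69*√109/5 ≈ -1542.1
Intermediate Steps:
z = 9/10 (z = 27*(1/30) = 9/10 ≈ 0.90000)
E(h, f) = √(f² + h²)
-1398 + E(z, -3)*(-10 + 2*(-18)) = -1398 + √((-3)² + (9/10)²)*(-10 + 2*(-18)) = -1398 + √(9 + 81/100)*(-10 - 36) = -1398 + √(981/100)*(-46) = -1398 + (3*√109/10)*(-46) = -1398 - 69*√109/5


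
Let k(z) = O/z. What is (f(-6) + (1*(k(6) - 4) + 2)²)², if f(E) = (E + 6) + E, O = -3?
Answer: 1/16 ≈ 0.062500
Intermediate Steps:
k(z) = -3/z
f(E) = 6 + 2*E (f(E) = (6 + E) + E = 6 + 2*E)
(f(-6) + (1*(k(6) - 4) + 2)²)² = ((6 + 2*(-6)) + (1*(-3/6 - 4) + 2)²)² = ((6 - 12) + (1*(-3*⅙ - 4) + 2)²)² = (-6 + (1*(-½ - 4) + 2)²)² = (-6 + (1*(-9/2) + 2)²)² = (-6 + (-9/2 + 2)²)² = (-6 + (-5/2)²)² = (-6 + 25/4)² = (¼)² = 1/16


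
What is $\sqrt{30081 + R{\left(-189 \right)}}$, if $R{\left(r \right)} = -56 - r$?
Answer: $\sqrt{30214} \approx 173.82$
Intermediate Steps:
$\sqrt{30081 + R{\left(-189 \right)}} = \sqrt{30081 - -133} = \sqrt{30081 + \left(-56 + 189\right)} = \sqrt{30081 + 133} = \sqrt{30214}$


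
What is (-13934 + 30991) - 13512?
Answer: 3545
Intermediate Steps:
(-13934 + 30991) - 13512 = 17057 - 13512 = 3545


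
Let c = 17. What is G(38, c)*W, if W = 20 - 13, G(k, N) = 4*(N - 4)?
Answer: 364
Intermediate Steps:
G(k, N) = -16 + 4*N (G(k, N) = 4*(-4 + N) = -16 + 4*N)
W = 7
G(38, c)*W = (-16 + 4*17)*7 = (-16 + 68)*7 = 52*7 = 364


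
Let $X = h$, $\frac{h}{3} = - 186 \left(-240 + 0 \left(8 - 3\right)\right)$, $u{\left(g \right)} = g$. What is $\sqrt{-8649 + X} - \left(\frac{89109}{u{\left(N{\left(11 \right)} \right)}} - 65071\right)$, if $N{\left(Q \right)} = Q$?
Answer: $\frac{626672}{11} + 3 \sqrt{13919} \approx 57324.0$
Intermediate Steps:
$h = 133920$ ($h = 3 \left(- 186 \left(-240 + 0 \left(8 - 3\right)\right)\right) = 3 \left(- 186 \left(-240 + 0 \cdot 5\right)\right) = 3 \left(- 186 \left(-240 + 0\right)\right) = 3 \left(\left(-186\right) \left(-240\right)\right) = 3 \cdot 44640 = 133920$)
$X = 133920$
$\sqrt{-8649 + X} - \left(\frac{89109}{u{\left(N{\left(11 \right)} \right)}} - 65071\right) = \sqrt{-8649 + 133920} - \left(\frac{89109}{11} - 65071\right) = \sqrt{125271} - \left(89109 \cdot \frac{1}{11} - 65071\right) = 3 \sqrt{13919} - \left(\frac{89109}{11} - 65071\right) = 3 \sqrt{13919} - - \frac{626672}{11} = 3 \sqrt{13919} + \frac{626672}{11} = \frac{626672}{11} + 3 \sqrt{13919}$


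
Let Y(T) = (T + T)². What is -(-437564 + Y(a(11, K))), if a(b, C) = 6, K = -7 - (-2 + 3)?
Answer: 437420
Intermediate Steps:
K = -8 (K = -7 - 1*1 = -7 - 1 = -8)
Y(T) = 4*T² (Y(T) = (2*T)² = 4*T²)
-(-437564 + Y(a(11, K))) = -(-437564 + 4*6²) = -(-437564 + 4*36) = -(-437564 + 144) = -1*(-437420) = 437420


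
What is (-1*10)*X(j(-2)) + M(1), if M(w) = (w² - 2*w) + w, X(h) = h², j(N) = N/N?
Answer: -10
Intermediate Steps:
j(N) = 1
M(w) = w² - w
(-1*10)*X(j(-2)) + M(1) = -1*10*1² + 1*(-1 + 1) = -10*1 + 1*0 = -10 + 0 = -10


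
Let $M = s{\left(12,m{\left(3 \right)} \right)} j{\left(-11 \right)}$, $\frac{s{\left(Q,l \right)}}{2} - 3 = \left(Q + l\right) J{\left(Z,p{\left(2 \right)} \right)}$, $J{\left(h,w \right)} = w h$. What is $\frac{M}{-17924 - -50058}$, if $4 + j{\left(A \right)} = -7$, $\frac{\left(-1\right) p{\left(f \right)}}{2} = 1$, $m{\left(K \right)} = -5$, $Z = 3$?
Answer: $\frac{429}{16067} \approx 0.026701$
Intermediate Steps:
$p{\left(f \right)} = -2$ ($p{\left(f \right)} = \left(-2\right) 1 = -2$)
$J{\left(h,w \right)} = h w$
$s{\left(Q,l \right)} = 6 - 12 Q - 12 l$ ($s{\left(Q,l \right)} = 6 + 2 \left(Q + l\right) 3 \left(-2\right) = 6 + 2 \left(Q + l\right) \left(-6\right) = 6 + 2 \left(- 6 Q - 6 l\right) = 6 - \left(12 Q + 12 l\right) = 6 - 12 Q - 12 l$)
$j{\left(A \right)} = -11$ ($j{\left(A \right)} = -4 - 7 = -11$)
$M = 858$ ($M = \left(6 - 144 - -60\right) \left(-11\right) = \left(6 - 144 + 60\right) \left(-11\right) = \left(-78\right) \left(-11\right) = 858$)
$\frac{M}{-17924 - -50058} = \frac{858}{-17924 - -50058} = \frac{858}{-17924 + 50058} = \frac{858}{32134} = 858 \cdot \frac{1}{32134} = \frac{429}{16067}$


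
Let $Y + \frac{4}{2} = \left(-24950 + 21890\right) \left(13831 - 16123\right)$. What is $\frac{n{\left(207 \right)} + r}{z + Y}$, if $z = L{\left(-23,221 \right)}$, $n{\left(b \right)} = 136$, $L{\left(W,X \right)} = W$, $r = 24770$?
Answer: $\frac{24906}{7013495} \approx 0.0035512$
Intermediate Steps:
$Y = 7013518$ ($Y = -2 + \left(-24950 + 21890\right) \left(13831 - 16123\right) = -2 - -7013520 = -2 + 7013520 = 7013518$)
$z = -23$
$\frac{n{\left(207 \right)} + r}{z + Y} = \frac{136 + 24770}{-23 + 7013518} = \frac{24906}{7013495}$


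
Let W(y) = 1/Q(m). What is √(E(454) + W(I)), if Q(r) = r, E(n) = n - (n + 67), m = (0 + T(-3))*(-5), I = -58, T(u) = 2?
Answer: I*√6710/10 ≈ 8.1915*I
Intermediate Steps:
m = -10 (m = (0 + 2)*(-5) = 2*(-5) = -10)
E(n) = -67 (E(n) = n - (67 + n) = n + (-67 - n) = -67)
W(y) = -⅒ (W(y) = 1/(-10) = -⅒)
√(E(454) + W(I)) = √(-67 - ⅒) = √(-671/10) = I*√6710/10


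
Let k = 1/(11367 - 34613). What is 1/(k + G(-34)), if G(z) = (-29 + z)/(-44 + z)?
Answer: 151099/122035 ≈ 1.2382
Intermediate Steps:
k = -1/23246 (k = 1/(-23246) = -1/23246 ≈ -4.3018e-5)
G(z) = (-29 + z)/(-44 + z)
1/(k + G(-34)) = 1/(-1/23246 + (-29 - 34)/(-44 - 34)) = 1/(-1/23246 - 63/(-78)) = 1/(-1/23246 - 1/78*(-63)) = 1/(-1/23246 + 21/26) = 1/(122035/151099) = 151099/122035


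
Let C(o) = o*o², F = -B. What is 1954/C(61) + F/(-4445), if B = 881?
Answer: 208655791/1008930545 ≈ 0.20681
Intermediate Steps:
F = -881 (F = -1*881 = -881)
C(o) = o³
1954/C(61) + F/(-4445) = 1954/(61³) - 881/(-4445) = 1954/226981 - 881*(-1/4445) = 1954*(1/226981) + 881/4445 = 1954/226981 + 881/4445 = 208655791/1008930545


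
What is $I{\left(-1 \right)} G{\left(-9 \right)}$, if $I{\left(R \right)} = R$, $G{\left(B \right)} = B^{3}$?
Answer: $729$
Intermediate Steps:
$I{\left(-1 \right)} G{\left(-9 \right)} = - \left(-9\right)^{3} = \left(-1\right) \left(-729\right) = 729$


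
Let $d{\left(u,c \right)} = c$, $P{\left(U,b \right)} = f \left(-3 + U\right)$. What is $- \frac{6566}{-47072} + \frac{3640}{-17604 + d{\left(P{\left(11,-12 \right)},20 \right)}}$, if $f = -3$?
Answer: $- \frac{249489}{3695152} \approx -0.067518$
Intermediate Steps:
$P{\left(U,b \right)} = 9 - 3 U$ ($P{\left(U,b \right)} = - 3 \left(-3 + U\right) = 9 - 3 U$)
$- \frac{6566}{-47072} + \frac{3640}{-17604 + d{\left(P{\left(11,-12 \right)},20 \right)}} = - \frac{6566}{-47072} + \frac{3640}{-17604 + 20} = \left(-6566\right) \left(- \frac{1}{47072}\right) + \frac{3640}{-17584} = \frac{3283}{23536} + 3640 \left(- \frac{1}{17584}\right) = \frac{3283}{23536} - \frac{65}{314} = - \frac{249489}{3695152}$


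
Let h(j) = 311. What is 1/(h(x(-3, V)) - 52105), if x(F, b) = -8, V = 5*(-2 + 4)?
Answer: -1/51794 ≈ -1.9307e-5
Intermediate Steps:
V = 10 (V = 5*2 = 10)
1/(h(x(-3, V)) - 52105) = 1/(311 - 52105) = 1/(-51794) = -1/51794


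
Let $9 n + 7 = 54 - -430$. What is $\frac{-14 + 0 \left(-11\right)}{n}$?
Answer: $- \frac{14}{53} \approx -0.26415$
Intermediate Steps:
$n = 53$ ($n = - \frac{7}{9} + \frac{54 - -430}{9} = - \frac{7}{9} + \frac{54 + 430}{9} = - \frac{7}{9} + \frac{1}{9} \cdot 484 = - \frac{7}{9} + \frac{484}{9} = 53$)
$\frac{-14 + 0 \left(-11\right)}{n} = \frac{-14 + 0 \left(-11\right)}{53} = \left(-14 + 0\right) \frac{1}{53} = \left(-14\right) \frac{1}{53} = - \frac{14}{53}$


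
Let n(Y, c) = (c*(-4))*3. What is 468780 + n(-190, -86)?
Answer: 469812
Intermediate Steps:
n(Y, c) = -12*c (n(Y, c) = -4*c*3 = -12*c)
468780 + n(-190, -86) = 468780 - 12*(-86) = 468780 + 1032 = 469812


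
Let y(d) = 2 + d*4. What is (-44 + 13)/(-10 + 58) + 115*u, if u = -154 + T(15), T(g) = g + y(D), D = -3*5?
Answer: -1087471/48 ≈ -22656.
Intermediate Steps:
D = -15
y(d) = 2 + 4*d
T(g) = -58 + g (T(g) = g + (2 + 4*(-15)) = g + (2 - 60) = g - 58 = -58 + g)
u = -197 (u = -154 + (-58 + 15) = -154 - 43 = -197)
(-44 + 13)/(-10 + 58) + 115*u = (-44 + 13)/(-10 + 58) + 115*(-197) = -31/48 - 22655 = -1087471/48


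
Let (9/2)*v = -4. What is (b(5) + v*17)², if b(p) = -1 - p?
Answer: 36100/81 ≈ 445.68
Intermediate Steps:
v = -8/9 (v = (2/9)*(-4) = -8/9 ≈ -0.88889)
(b(5) + v*17)² = ((-1 - 1*5) - 8/9*17)² = ((-1 - 5) - 136/9)² = (-6 - 136/9)² = (-190/9)² = 36100/81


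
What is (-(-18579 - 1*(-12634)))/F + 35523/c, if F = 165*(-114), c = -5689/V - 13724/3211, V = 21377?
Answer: -9173457068186525/1172409720174 ≈ -7824.4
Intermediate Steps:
c = -311645327/68641547 (c = -5689/21377 - 13724/3211 = -311645327/68641547 ≈ -4.5402)
F = -18810
(-(-18579 - 1*(-12634)))/F + 35523/c = -(-18579 - 1*(-12634))/(-18810) + 35523/(-311645327/68641547) = -(-18579 + 12634)*(-1/18810) + 35523*(-68641547/311645327) = -1*(-5945)*(-1/18810) - 2438353674081/311645327 = 5945*(-1/18810) - 2438353674081/311645327 = -1189/3762 - 2438353674081/311645327 = -9173457068186525/1172409720174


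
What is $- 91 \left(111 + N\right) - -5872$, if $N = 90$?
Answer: $-12419$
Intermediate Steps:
$- 91 \left(111 + N\right) - -5872 = - 91 \left(111 + 90\right) - -5872 = \left(-91\right) 201 + 5872 = -18291 + 5872 = -12419$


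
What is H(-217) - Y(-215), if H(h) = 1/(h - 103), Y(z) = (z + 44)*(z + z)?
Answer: -23529601/320 ≈ -73530.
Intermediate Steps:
Y(z) = 2*z*(44 + z) (Y(z) = (44 + z)*(2*z) = 2*z*(44 + z))
H(h) = 1/(-103 + h)
H(-217) - Y(-215) = 1/(-103 - 217) - 2*(-215)*(44 - 215) = 1/(-320) - 2*(-215)*(-171) = -1/320 - 1*73530 = -1/320 - 73530 = -23529601/320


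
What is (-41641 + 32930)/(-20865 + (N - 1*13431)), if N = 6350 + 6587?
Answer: 281/689 ≈ 0.40784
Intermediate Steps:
N = 12937
(-41641 + 32930)/(-20865 + (N - 1*13431)) = (-41641 + 32930)/(-20865 + (12937 - 1*13431)) = -8711/(-20865 + (12937 - 13431)) = -8711/(-20865 - 494) = -8711/(-21359) = -8711*(-1/21359) = 281/689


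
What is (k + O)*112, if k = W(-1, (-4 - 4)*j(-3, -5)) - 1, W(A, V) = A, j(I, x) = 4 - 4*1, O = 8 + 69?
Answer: 8400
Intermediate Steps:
O = 77
j(I, x) = 0 (j(I, x) = 4 - 4 = 0)
k = -2 (k = -1 - 1 = -2)
(k + O)*112 = (-2 + 77)*112 = 75*112 = 8400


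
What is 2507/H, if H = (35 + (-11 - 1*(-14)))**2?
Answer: 2507/1444 ≈ 1.7361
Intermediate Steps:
H = 1444 (H = (35 + (-11 + 14))**2 = (35 + 3)**2 = 38**2 = 1444)
2507/H = 2507/1444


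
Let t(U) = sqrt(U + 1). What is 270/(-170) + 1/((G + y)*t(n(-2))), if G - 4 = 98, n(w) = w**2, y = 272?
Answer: -27/17 + sqrt(5)/1870 ≈ -1.5870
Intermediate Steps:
t(U) = sqrt(1 + U)
G = 102 (G = 4 + 98 = 102)
270/(-170) + 1/((G + y)*t(n(-2))) = 270/(-170) + 1/((102 + 272)*(sqrt(1 + (-2)**2))) = 270*(-1/170) + 1/(374*(sqrt(1 + 4))) = -27/17 + 1/(374*(sqrt(5))) = -27/17 + (sqrt(5)/5)/374 = -27/17 + sqrt(5)/1870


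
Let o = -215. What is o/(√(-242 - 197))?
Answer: 215*I*√439/439 ≈ 10.261*I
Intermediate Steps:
o/(√(-242 - 197)) = -215/√(-242 - 197) = -215*(-I*√439/439) = -(-215)*I*√439/439 = 215*I*√439/439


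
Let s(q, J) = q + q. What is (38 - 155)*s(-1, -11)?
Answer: 234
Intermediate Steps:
s(q, J) = 2*q
(38 - 155)*s(-1, -11) = (38 - 155)*(2*(-1)) = -117*(-2) = 234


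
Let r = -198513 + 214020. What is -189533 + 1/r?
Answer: -2939088230/15507 ≈ -1.8953e+5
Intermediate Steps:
r = 15507
-189533 + 1/r = -189533 + 1/15507 = -2939088230/15507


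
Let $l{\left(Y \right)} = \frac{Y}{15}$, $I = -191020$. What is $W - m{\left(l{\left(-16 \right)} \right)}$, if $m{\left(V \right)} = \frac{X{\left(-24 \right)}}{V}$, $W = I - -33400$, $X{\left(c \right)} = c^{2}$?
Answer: $-157080$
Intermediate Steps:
$l{\left(Y \right)} = \frac{Y}{15}$ ($l{\left(Y \right)} = Y \frac{1}{15} = \frac{Y}{15}$)
$W = -157620$ ($W = -191020 - -33400 = -191020 + 33400 = -157620$)
$m{\left(V \right)} = \frac{576}{V}$ ($m{\left(V \right)} = \frac{\left(-24\right)^{2}}{V} = \frac{576}{V}$)
$W - m{\left(l{\left(-16 \right)} \right)} = -157620 - \frac{576}{\frac{1}{15} \left(-16\right)} = -157620 - \frac{576}{- \frac{16}{15}} = -157620 - 576 \left(- \frac{15}{16}\right) = -157620 - -540 = -157620 + 540 = -157080$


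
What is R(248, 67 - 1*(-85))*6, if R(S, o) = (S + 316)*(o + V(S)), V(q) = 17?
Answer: 571896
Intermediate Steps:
R(S, o) = (17 + o)*(316 + S) (R(S, o) = (S + 316)*(o + 17) = (316 + S)*(17 + o) = (17 + o)*(316 + S))
R(248, 67 - 1*(-85))*6 = (5372 + 17*248 + 316*(67 - 1*(-85)) + 248*(67 - 1*(-85)))*6 = (5372 + 4216 + 316*(67 + 85) + 248*(67 + 85))*6 = (5372 + 4216 + 316*152 + 248*152)*6 = (5372 + 4216 + 48032 + 37696)*6 = 95316*6 = 571896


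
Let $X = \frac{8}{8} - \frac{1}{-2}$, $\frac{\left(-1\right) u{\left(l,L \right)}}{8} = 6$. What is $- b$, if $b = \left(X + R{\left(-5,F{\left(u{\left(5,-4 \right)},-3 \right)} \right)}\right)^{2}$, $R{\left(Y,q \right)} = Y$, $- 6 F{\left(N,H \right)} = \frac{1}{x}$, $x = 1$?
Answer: $- \frac{49}{4} \approx -12.25$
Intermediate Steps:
$u{\left(l,L \right)} = -48$ ($u{\left(l,L \right)} = \left(-8\right) 6 = -48$)
$F{\left(N,H \right)} = - \frac{1}{6}$ ($F{\left(N,H \right)} = - \frac{1}{6 \cdot 1} = \left(- \frac{1}{6}\right) 1 = - \frac{1}{6}$)
$X = \frac{3}{2}$ ($X = 8 \cdot \frac{1}{8} - - \frac{1}{2} = 1 + \frac{1}{2} = \frac{3}{2} \approx 1.5$)
$b = \frac{49}{4}$ ($b = \left(\frac{3}{2} - 5\right)^{2} = \left(- \frac{7}{2}\right)^{2} = \frac{49}{4} \approx 12.25$)
$- b = \left(-1\right) \frac{49}{4} = - \frac{49}{4}$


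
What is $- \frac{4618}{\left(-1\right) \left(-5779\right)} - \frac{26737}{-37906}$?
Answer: $- \frac{20536785}{219058774} \approx -0.09375$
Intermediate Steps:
$- \frac{4618}{\left(-1\right) \left(-5779\right)} - \frac{26737}{-37906} = - \frac{4618}{5779} - - \frac{26737}{37906} = \left(-4618\right) \frac{1}{5779} + \frac{26737}{37906} = - \frac{4618}{5779} + \frac{26737}{37906} = - \frac{20536785}{219058774}$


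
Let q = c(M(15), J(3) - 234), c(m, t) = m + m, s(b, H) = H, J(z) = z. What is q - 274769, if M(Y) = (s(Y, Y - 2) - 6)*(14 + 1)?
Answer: -274559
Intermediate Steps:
M(Y) = -120 + 15*Y (M(Y) = ((Y - 2) - 6)*(14 + 1) = ((-2 + Y) - 6)*15 = (-8 + Y)*15 = -120 + 15*Y)
c(m, t) = 2*m
q = 210 (q = 2*(-120 + 15*15) = 2*(-120 + 225) = 2*105 = 210)
q - 274769 = 210 - 274769 = -274559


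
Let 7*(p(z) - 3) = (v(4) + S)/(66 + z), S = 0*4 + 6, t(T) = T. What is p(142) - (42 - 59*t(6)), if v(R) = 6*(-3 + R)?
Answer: 114663/364 ≈ 315.01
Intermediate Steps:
S = 6 (S = 0 + 6 = 6)
v(R) = -18 + 6*R
p(z) = 3 + 12/(7*(66 + z)) (p(z) = 3 + (((-18 + 6*4) + 6)/(66 + z))/7 = 3 + (((-18 + 24) + 6)/(66 + z))/7 = 3 + ((6 + 6)/(66 + z))/7 = 3 + (12/(66 + z))/7 = 3 + 12/(7*(66 + z)))
p(142) - (42 - 59*t(6)) = 3*(466 + 7*142)/(7*(66 + 142)) - (42 - 59*6) = (3/7)*(466 + 994)/208 - (42 - 354) = (3/7)*(1/208)*1460 - 1*(-312) = 1095/364 + 312 = 114663/364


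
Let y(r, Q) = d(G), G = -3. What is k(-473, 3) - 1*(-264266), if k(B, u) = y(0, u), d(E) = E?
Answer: 264263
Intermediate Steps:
y(r, Q) = -3
k(B, u) = -3
k(-473, 3) - 1*(-264266) = -3 - 1*(-264266) = -3 + 264266 = 264263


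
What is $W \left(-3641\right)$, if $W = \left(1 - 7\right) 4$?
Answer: $87384$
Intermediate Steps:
$W = -24$ ($W = \left(1 - 7\right) 4 = \left(-6\right) 4 = -24$)
$W \left(-3641\right) = \left(-24\right) \left(-3641\right) = 87384$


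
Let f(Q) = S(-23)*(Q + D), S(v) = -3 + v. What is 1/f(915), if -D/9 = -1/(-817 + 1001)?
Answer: -92/2188797 ≈ -4.2032e-5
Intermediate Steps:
D = 9/184 (D = -(-9)/(-817 + 1001) = -(-9)/184 = -9*(-1/184) = 9/184 ≈ 0.048913)
f(Q) = -117/92 - 26*Q (f(Q) = (-3 - 23)*(Q + 9/184) = -26*(9/184 + Q) = -117/92 - 26*Q)
1/f(915) = 1/(-117/92 - 26*915) = 1/(-117/92 - 23790) = 1/(-2188797/92) = -92/2188797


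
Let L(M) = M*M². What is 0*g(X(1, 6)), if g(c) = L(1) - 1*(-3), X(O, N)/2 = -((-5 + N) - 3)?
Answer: 0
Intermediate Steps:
L(M) = M³
X(O, N) = 16 - 2*N (X(O, N) = 2*(-((-5 + N) - 3)) = 2*(-(-8 + N)) = 2*(8 - N) = 16 - 2*N)
g(c) = 4 (g(c) = 1³ - 1*(-3) = 1 + 3 = 4)
0*g(X(1, 6)) = 0*4 = 0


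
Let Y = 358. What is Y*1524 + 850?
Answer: 546442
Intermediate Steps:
Y*1524 + 850 = 358*1524 + 850 = 545592 + 850 = 546442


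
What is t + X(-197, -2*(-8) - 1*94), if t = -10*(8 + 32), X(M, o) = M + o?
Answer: -675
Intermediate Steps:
t = -400 (t = -10*40 = -400)
t + X(-197, -2*(-8) - 1*94) = -400 + (-197 + (-2*(-8) - 1*94)) = -400 + (-197 + (16 - 94)) = -400 + (-197 - 78) = -400 - 275 = -675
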